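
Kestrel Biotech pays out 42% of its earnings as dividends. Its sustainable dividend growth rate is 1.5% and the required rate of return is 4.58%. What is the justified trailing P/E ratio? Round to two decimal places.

Justified trailing P/E = b(1+g)/(r−g) = 0.42×(1+0.015)/(0.0458−0.015) = 13.8409

13.84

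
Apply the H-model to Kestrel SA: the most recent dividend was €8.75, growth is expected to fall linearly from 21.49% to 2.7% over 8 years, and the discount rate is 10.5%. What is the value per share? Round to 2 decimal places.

H-model: P₀ = D₀[(1+g_L) + H(g_S−g_L)]/(r−g_L), with H = 8/2 = 4.
P₀ = 8.75 × [(1+0.027) + 4×(0.2149−0.027)] / (0.105−0.027)
   = 8.75 × 1.7786 / 0.078 = 199.5224

€199.52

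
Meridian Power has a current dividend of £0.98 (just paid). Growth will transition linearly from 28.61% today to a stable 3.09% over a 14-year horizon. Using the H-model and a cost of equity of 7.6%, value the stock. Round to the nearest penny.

£61.22

H-model: P₀ = D₀[(1+g_L) + H(g_S−g_L)]/(r−g_L), with H = 14/2 = 7.
P₀ = 0.98 × [(1+0.0309) + 7×(0.2861−0.0309)] / (0.076−0.0309)
   = 0.98 × 2.8173 / 0.0451 = 61.2185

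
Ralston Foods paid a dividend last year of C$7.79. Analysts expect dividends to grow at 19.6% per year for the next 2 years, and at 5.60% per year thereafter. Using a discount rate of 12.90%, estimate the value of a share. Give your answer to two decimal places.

C$143.45

Two-stage DDM. Project D₁…D_2 at 0.196, terminal growth 0.056, discount at r = 0.129.
D_1 = 9.3168
D_2 = 11.1429
Terminal value at t=2: TV = D_3/(r−g) = 11.7669/(0.129−0.056) = 161.1910
P₀ = 9.3168/(1+0.129)^1 + 11.1429/(1+0.129)^2 + 161.1910/(1+0.129)^2 = 143.4543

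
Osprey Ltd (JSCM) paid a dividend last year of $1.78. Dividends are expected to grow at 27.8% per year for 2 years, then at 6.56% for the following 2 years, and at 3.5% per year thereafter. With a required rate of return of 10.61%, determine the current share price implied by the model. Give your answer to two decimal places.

Three-stage DDM. Project D₁…D_4; terminal Gordon value at t=4 with g = 0.035; discount at r = 0.1061.
D_1 = 2.2748
D_2 = 2.9072
D_3 = 3.0980
D_4 = 3.3012
TV_4 = 3.4167/(0.1061−0.035) = 48.0553
P₀ = Σ Dₜ/(1+r)ᵗ + TV_4/(1+r)^4 = 41.0319

$41.03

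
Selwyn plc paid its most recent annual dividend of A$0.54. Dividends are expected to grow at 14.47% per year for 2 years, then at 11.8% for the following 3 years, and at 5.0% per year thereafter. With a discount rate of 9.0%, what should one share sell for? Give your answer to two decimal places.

A$19.91

Three-stage DDM. Project D₁…D_5; terminal Gordon value at t=5 with g = 0.05; discount at r = 0.09.
D_1 = 0.6181
D_2 = 0.7076
D_3 = 0.7911
D_4 = 0.8844
D_5 = 0.9888
TV_5 = 1.0382/(0.09−0.05) = 25.9556
P₀ = Σ Dₜ/(1+r)ᵗ + TV_5/(1+r)^5 = 19.9121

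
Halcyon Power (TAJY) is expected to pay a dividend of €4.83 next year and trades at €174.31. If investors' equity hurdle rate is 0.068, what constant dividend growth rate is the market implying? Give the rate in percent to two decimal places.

From P₀ = D₁/(r − g), the implied growth is g = r − D₁/P₀.
g = 0.068 − 4.83/174.31 = 0.068 − 0.02771 = 0.04029

4.03%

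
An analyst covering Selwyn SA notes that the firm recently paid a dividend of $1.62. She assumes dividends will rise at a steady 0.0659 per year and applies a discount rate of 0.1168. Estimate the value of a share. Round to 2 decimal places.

Gordon growth model: P₀ = D₁/(r − g). D₁ = 1.62 × (1 + 0.0659) = 1.7268.
P₀ = 1.7268 / (0.1168 − 0.0659) = 1.7268 / 0.0509 = 33.9245

$33.92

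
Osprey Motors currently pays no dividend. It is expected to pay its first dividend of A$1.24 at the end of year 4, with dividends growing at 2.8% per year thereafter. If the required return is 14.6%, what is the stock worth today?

A$6.98

Deferred-dividend DDM. At t=3 the remaining stream is a growing perpetuity with first payment D_4 = 1.24.
V_3 = D_4/(r−g) = 1.24/(0.146−0.028) = 10.5085
P₀ = V_3/(1+r)^3 = 10.5085/(1+0.146)^3 = 6.9821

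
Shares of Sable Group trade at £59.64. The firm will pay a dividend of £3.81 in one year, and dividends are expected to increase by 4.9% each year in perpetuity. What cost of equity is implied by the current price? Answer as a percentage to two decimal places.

Rearranging the constant-growth DDM: r = D₁/P₀ + g.
r = 3.8100 / 59.64 + 0.049 = 0.06388 + 0.049 = 0.11288

11.29%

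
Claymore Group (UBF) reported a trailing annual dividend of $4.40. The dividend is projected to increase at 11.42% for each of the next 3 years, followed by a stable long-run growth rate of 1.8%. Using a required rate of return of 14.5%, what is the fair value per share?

Two-stage DDM. Project D₁…D_3 at 0.1142, terminal growth 0.018, discount at r = 0.145.
D_1 = 4.9025
D_2 = 5.4623
D_3 = 6.0861
Terminal value at t=3: TV = D_4/(r−g) = 6.1957/(0.145−0.018) = 48.7850
P₀ = 4.9025/(1+0.145)^1 + 5.4623/(1+0.145)^2 + 6.0861/(1+0.145)^3 + 48.7850/(1+0.145)^3 = 45.0015

$45.00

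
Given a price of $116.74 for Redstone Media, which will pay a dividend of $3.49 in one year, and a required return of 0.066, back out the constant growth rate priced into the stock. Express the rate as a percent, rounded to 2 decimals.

3.61%

From P₀ = D₁/(r − g), the implied growth is g = r − D₁/P₀.
g = 0.066 − 3.49/116.74 = 0.066 − 0.02990 = 0.03610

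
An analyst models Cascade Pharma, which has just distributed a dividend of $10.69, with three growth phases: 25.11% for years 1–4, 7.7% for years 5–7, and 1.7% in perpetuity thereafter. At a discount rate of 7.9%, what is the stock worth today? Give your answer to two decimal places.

Three-stage DDM. Project D₁…D_7; terminal Gordon value at t=7 with g = 0.017; discount at r = 0.079.
D_1 = 13.3743
D_2 = 16.7325
D_3 = 20.9341
D_4 = 26.1906
D_5 = 28.2073
D_6 = 30.3793
D_7 = 32.7185
TV_7 = 33.2747/(0.079−0.017) = 536.6884
P₀ = Σ Dₜ/(1+r)ᵗ + TV_7/(1+r)^7 = 435.6960

$435.70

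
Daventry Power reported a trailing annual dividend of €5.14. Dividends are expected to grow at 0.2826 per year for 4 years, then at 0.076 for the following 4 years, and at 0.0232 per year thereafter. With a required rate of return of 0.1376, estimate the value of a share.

€116.42

Three-stage DDM. Project D₁…D_8; terminal Gordon value at t=8 with g = 0.0232; discount at r = 0.1376.
D_1 = 6.5926
D_2 = 8.4556
D_3 = 10.8452
D_4 = 13.9100
D_5 = 14.9672
D_6 = 16.1047
D_7 = 17.3287
D_8 = 18.6456
TV_8 = 19.0782/(0.1376−0.0232) = 166.7676
P₀ = Σ Dₜ/(1+r)ᵗ + TV_8/(1+r)^8 = 116.4190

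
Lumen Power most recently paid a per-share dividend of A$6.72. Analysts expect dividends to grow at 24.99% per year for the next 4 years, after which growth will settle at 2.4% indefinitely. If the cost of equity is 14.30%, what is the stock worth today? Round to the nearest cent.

A$116.47

Two-stage DDM. Project D₁…D_4 at 0.2499, terminal growth 0.024, discount at r = 0.143.
D_1 = 8.3993
D_2 = 10.4983
D_3 = 13.1219
D_4 = 16.4010
Terminal value at t=4: TV = D_5/(r−g) = 16.7946/(0.143−0.024) = 141.1313
P₀ = 8.3993/(1+0.143)^1 + 10.4983/(1+0.143)^2 + 13.1219/(1+0.143)^3 + 16.4010/(1+0.143)^4 + 141.1313/(1+0.143)^4 = 116.4680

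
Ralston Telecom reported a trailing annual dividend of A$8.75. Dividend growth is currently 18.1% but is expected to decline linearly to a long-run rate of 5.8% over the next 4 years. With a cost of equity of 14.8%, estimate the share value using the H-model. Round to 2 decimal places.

A$126.78

H-model: P₀ = D₀[(1+g_L) + H(g_S−g_L)]/(r−g_L), with H = 4/2 = 2.
P₀ = 8.75 × [(1+0.058) + 2×(0.181−0.058)] / (0.148−0.058)
   = 8.75 × 1.3040 / 0.09 = 126.7778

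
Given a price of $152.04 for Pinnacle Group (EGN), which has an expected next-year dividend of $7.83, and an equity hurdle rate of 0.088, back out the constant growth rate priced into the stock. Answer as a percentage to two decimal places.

3.65%

From P₀ = D₁/(r − g), the implied growth is g = r − D₁/P₀.
g = 0.088 − 7.83/152.04 = 0.088 − 0.05150 = 0.03650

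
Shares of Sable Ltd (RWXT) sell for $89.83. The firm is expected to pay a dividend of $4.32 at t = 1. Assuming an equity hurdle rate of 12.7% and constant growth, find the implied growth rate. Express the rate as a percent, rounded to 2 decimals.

From P₀ = D₁/(r − g), the implied growth is g = r − D₁/P₀.
g = 0.127 − 4.32/89.83 = 0.127 − 0.04809 = 0.07891

7.89%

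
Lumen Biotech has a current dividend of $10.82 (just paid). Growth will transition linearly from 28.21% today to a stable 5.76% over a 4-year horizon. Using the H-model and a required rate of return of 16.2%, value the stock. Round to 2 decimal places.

$156.14

H-model: P₀ = D₀[(1+g_L) + H(g_S−g_L)]/(r−g_L), with H = 4/2 = 2.
P₀ = 10.82 × [(1+0.0576) + 2×(0.2821−0.0576)] / (0.162−0.0576)
   = 10.82 × 1.5066 / 0.1044 = 156.1438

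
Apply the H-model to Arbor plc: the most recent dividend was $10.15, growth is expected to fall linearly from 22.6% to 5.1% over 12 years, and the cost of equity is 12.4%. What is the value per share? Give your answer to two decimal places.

$292.13

H-model: P₀ = D₀[(1+g_L) + H(g_S−g_L)]/(r−g_L), with H = 12/2 = 6.
P₀ = 10.15 × [(1+0.051) + 6×(0.226−0.051)] / (0.124−0.051)
   = 10.15 × 2.1010 / 0.073 = 292.1253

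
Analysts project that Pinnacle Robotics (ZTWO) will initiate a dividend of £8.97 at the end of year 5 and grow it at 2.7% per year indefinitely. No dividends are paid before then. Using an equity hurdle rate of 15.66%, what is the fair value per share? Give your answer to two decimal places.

Deferred-dividend DDM. At t=4 the remaining stream is a growing perpetuity with first payment D_5 = 8.97.
V_4 = D_5/(r−g) = 8.97/(0.1566−0.027) = 69.2130
P₀ = V_4/(1+r)^4 = 69.2130/(1+0.1566)^4 = 38.6772

£38.68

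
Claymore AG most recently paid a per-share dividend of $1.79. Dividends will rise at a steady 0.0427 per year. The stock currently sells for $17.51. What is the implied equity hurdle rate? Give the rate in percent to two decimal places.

14.93%

Rearranging the constant-growth DDM: r = D₁/P₀ + g.
D₁ = 1.79 × (1 + 0.0427) = 1.8664.
r = 1.8664 / 17.51 + 0.0427 = 0.10659 + 0.0427 = 0.14929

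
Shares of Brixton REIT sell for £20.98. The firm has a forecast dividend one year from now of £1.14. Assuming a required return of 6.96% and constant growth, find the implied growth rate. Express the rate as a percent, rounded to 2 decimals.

1.53%

From P₀ = D₁/(r − g), the implied growth is g = r − D₁/P₀.
g = 0.0696 − 1.14/20.98 = 0.0696 − 0.05434 = 0.01526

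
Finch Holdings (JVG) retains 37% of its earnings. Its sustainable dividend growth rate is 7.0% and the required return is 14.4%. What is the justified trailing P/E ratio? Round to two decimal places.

Payout ratio b = 1 − 0.37 = 0.63.
Justified trailing P/E = b(1+g)/(r−g) = 0.63×(1+0.07)/(0.144−0.07) = 9.1095

9.11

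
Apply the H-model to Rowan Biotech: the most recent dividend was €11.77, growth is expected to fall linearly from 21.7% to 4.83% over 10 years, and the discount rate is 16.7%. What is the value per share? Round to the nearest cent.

H-model: P₀ = D₀[(1+g_L) + H(g_S−g_L)]/(r−g_L), with H = 10/2 = 5.
P₀ = 11.77 × [(1+0.0483) + 5×(0.217−0.0483)] / (0.167−0.0483)
   = 11.77 × 1.8918 / 0.1187 = 187.5862

€187.59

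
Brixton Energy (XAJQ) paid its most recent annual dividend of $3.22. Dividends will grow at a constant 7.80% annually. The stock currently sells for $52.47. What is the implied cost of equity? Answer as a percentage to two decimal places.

Rearranging the constant-growth DDM: r = D₁/P₀ + g.
D₁ = 3.22 × (1 + 0.078) = 3.4712.
r = 3.4712 / 52.47 + 0.078 = 0.06616 + 0.078 = 0.14416

14.42%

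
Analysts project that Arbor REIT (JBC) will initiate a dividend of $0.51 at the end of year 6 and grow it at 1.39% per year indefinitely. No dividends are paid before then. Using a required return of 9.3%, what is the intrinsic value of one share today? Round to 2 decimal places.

Deferred-dividend DDM. At t=5 the remaining stream is a growing perpetuity with first payment D_6 = 0.51.
V_5 = D_6/(r−g) = 0.51/(0.093−0.0139) = 6.4475
P₀ = V_5/(1+r)^5 = 6.4475/(1+0.093)^5 = 4.1333

$4.13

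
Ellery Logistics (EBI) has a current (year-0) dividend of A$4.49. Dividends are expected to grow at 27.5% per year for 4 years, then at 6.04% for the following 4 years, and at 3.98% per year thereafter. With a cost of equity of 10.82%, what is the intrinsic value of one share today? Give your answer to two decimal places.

A$154.29

Three-stage DDM. Project D₁…D_8; terminal Gordon value at t=8 with g = 0.0398; discount at r = 0.1082.
D_1 = 5.7248
D_2 = 7.2991
D_3 = 9.3063
D_4 = 11.8655
D_5 = 12.5822
D_6 = 13.3422
D_7 = 14.1480
D_8 = 15.0026
TV_8 = 15.5997/(0.1082−0.0398) = 228.0655
P₀ = Σ Dₜ/(1+r)ᵗ + TV_8/(1+r)^8 = 154.2894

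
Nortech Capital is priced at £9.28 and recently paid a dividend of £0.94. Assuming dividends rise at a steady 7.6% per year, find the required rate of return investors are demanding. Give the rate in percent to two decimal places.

Rearranging the constant-growth DDM: r = D₁/P₀ + g.
D₁ = 0.94 × (1 + 0.076) = 1.0114.
r = 1.0114 / 9.28 + 0.076 = 0.10899 + 0.076 = 0.18499

18.50%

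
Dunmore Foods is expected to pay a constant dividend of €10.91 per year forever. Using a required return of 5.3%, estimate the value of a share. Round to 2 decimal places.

€205.85

Zero-growth DDM (perpetuity): P₀ = D/r = 10.91 / 0.053 = 205.8491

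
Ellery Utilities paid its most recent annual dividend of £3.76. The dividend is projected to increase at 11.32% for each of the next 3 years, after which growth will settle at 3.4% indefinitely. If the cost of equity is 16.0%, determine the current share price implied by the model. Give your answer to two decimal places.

£37.66

Two-stage DDM. Project D₁…D_3 at 0.1132, terminal growth 0.034, discount at r = 0.16.
D_1 = 4.1856
D_2 = 4.6594
D_3 = 5.1869
Terminal value at t=3: TV = D_4/(r−g) = 5.3632/(0.16−0.034) = 42.5655
P₀ = 4.1856/(1+0.16)^1 + 4.6594/(1+0.16)^2 + 5.1869/(1+0.16)^3 + 42.5655/(1+0.16)^3 = 37.6639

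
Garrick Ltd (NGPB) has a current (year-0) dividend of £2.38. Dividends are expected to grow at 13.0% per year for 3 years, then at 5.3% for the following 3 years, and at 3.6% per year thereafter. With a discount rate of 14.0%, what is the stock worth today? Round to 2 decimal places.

£31.16

Three-stage DDM. Project D₁…D_6; terminal Gordon value at t=6 with g = 0.036; discount at r = 0.14.
D_1 = 2.6894
D_2 = 3.0390
D_3 = 3.4341
D_4 = 3.6161
D_5 = 3.8078
D_6 = 4.0096
TV_6 = 4.1539/(0.14−0.036) = 39.9414
P₀ = Σ Dₜ/(1+r)ᵗ + TV_6/(1+r)^6 = 31.1576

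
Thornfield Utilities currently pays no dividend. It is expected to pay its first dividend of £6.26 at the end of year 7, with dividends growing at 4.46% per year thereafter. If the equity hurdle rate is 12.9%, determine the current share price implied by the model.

Deferred-dividend DDM. At t=6 the remaining stream is a growing perpetuity with first payment D_7 = 6.26.
V_6 = D_7/(r−g) = 6.26/(0.129−0.0446) = 74.1706
P₀ = V_6/(1+r)^6 = 74.1706/(1+0.129)^6 = 35.8153

£35.82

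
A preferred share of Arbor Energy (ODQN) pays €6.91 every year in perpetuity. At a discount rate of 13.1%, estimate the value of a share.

€52.75

Zero-growth DDM (perpetuity): P₀ = D/r = 6.91 / 0.131 = 52.7481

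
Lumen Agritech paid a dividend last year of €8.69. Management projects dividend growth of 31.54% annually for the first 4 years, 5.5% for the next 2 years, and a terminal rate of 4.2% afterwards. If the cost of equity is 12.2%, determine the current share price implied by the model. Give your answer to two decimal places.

€271.55

Three-stage DDM. Project D₁…D_6; terminal Gordon value at t=6 with g = 0.042; discount at r = 0.122.
D_1 = 11.4308
D_2 = 15.0361
D_3 = 19.7785
D_4 = 26.0166
D_5 = 27.4476
D_6 = 28.9572
TV_6 = 30.1734/(0.122−0.042) = 377.1671
P₀ = Σ Dₜ/(1+r)ᵗ + TV_6/(1+r)^6 = 271.5517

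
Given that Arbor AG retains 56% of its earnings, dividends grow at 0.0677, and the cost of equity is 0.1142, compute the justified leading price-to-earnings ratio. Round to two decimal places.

Payout ratio b = 1 − 0.56 = 0.44.
Justified leading P/E = b/(r−g) = 0.44/(0.1142−0.0677) = 9.4624

9.46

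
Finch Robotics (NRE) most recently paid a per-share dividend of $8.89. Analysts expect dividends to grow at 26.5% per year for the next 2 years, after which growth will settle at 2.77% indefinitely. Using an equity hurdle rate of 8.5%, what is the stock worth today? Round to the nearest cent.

$239.19

Two-stage DDM. Project D₁…D_2 at 0.265, terminal growth 0.0277, discount at r = 0.085.
D_1 = 11.2459
D_2 = 14.2260
Terminal value at t=2: TV = D_3/(r−g) = 14.6201/(0.085−0.0277) = 255.1494
P₀ = 11.2459/(1+0.085)^1 + 14.2260/(1+0.085)^2 + 255.1494/(1+0.085)^2 = 239.1872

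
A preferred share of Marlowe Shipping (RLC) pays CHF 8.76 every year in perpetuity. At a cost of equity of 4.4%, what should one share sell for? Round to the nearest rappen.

Zero-growth DDM (perpetuity): P₀ = D/r = 8.76 / 0.044 = 199.0909

CHF 199.09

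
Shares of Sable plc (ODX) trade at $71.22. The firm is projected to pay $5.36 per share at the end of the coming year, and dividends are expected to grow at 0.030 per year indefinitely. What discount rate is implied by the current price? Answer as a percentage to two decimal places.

Rearranging the constant-growth DDM: r = D₁/P₀ + g.
r = 5.3600 / 71.22 + 0.03 = 0.07526 + 0.03 = 0.10526

10.53%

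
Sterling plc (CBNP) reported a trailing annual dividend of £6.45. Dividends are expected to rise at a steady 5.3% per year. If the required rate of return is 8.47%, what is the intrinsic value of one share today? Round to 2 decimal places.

£214.25

Gordon growth model: P₀ = D₁/(r − g). D₁ = 6.45 × (1 + 0.053) = 6.7919.
P₀ = 6.7919 / (0.0847 − 0.053) = 6.7919 / 0.0317 = 214.2539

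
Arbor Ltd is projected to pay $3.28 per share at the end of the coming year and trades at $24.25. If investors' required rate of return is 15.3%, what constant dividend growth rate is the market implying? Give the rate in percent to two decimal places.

From P₀ = D₁/(r − g), the implied growth is g = r − D₁/P₀.
g = 0.153 − 3.28/24.25 = 0.153 − 0.13526 = 0.01774

1.77%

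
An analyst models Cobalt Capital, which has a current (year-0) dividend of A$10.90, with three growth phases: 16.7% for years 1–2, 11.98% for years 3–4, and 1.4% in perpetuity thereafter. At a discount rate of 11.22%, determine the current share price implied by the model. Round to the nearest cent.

A$173.30

Three-stage DDM. Project D₁…D_4; terminal Gordon value at t=4 with g = 0.014; discount at r = 0.1122.
D_1 = 12.7203
D_2 = 14.8446
D_3 = 16.6230
D_4 = 18.6144
TV_4 = 18.8750/(0.1122−0.014) = 192.2098
P₀ = Σ Dₜ/(1+r)ᵗ + TV_4/(1+r)^4 = 173.3011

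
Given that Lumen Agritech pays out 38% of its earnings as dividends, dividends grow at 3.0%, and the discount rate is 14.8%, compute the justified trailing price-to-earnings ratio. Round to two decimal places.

Justified trailing P/E = b(1+g)/(r−g) = 0.38×(1+0.03)/(0.148−0.03) = 3.3169

3.32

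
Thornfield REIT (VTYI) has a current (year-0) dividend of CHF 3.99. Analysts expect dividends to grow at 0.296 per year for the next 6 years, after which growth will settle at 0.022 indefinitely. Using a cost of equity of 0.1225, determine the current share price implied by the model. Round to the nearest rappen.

Two-stage DDM. Project D₁…D_6 at 0.296, terminal growth 0.022, discount at r = 0.1225.
D_1 = 5.1710
D_2 = 6.7017
D_3 = 8.6854
D_4 = 11.2562
D_5 = 14.5881
D_6 = 18.9061
Terminal value at t=6: TV = D_7/(r−g) = 19.3221/(0.1225−0.022) = 192.2595
P₀ = 5.1710/(1+0.1225)^1 + 6.7017/(1+0.1225)^2 + 8.6854/(1+0.1225)^3 + 11.2562/(1+0.1225)^4 + 14.5881/(1+0.1225)^5 + 18.9061/(1+0.1225)^6 + 192.2595/(1+0.1225)^6 = 136.9036

CHF 136.90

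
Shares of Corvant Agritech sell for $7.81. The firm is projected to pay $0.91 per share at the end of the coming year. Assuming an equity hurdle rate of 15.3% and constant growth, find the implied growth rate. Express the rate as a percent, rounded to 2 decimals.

3.65%

From P₀ = D₁/(r − g), the implied growth is g = r − D₁/P₀.
g = 0.153 − 0.91/7.81 = 0.153 − 0.11652 = 0.03648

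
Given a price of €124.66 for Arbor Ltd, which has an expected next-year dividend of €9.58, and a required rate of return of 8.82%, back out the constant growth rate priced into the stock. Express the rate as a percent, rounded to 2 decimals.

From P₀ = D₁/(r − g), the implied growth is g = r − D₁/P₀.
g = 0.0882 − 9.58/124.66 = 0.0882 − 0.07685 = 0.01135

1.14%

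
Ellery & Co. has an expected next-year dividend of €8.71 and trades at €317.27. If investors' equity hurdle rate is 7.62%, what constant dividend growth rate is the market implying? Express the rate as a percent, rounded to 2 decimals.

4.87%

From P₀ = D₁/(r − g), the implied growth is g = r − D₁/P₀.
g = 0.0762 − 8.71/317.27 = 0.0762 − 0.02745 = 0.04875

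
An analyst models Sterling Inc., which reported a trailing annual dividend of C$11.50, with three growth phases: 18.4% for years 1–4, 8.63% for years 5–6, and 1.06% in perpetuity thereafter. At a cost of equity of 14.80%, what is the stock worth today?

C$159.38

Three-stage DDM. Project D₁…D_6; terminal Gordon value at t=6 with g = 0.0106; discount at r = 0.148.
D_1 = 13.6160
D_2 = 16.1213
D_3 = 19.0877
D_4 = 22.5998
D_5 = 24.5502
D_6 = 26.6688
TV_6 = 26.9515/(0.148−0.0106) = 196.1538
P₀ = Σ Dₜ/(1+r)ᵗ + TV_6/(1+r)^6 = 159.3774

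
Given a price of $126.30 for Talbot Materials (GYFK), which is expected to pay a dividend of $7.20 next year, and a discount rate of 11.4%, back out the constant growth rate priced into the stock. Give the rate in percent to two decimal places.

From P₀ = D₁/(r − g), the implied growth is g = r − D₁/P₀.
g = 0.114 − 7.20/126.30 = 0.114 − 0.05701 = 0.05699

5.70%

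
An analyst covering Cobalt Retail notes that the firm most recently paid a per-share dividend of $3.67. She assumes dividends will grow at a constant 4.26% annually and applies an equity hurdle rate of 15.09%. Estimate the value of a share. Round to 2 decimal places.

Gordon growth model: P₀ = D₁/(r − g). D₁ = 3.67 × (1 + 0.0426) = 3.8263.
P₀ = 3.8263 / (0.1509 − 0.0426) = 3.8263 / 0.1083 = 35.3310

$35.33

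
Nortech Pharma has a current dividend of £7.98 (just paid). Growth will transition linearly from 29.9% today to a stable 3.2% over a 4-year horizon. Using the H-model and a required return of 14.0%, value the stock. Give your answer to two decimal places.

H-model: P₀ = D₀[(1+g_L) + H(g_S−g_L)]/(r−g_L), with H = 4/2 = 2.
P₀ = 7.98 × [(1+0.032) + 2×(0.299−0.032)] / (0.14−0.032)
   = 7.98 × 1.5660 / 0.108 = 115.7100

£115.71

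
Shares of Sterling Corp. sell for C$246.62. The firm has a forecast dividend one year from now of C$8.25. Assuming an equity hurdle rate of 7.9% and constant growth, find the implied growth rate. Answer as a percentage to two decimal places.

4.55%

From P₀ = D₁/(r − g), the implied growth is g = r − D₁/P₀.
g = 0.079 − 8.25/246.62 = 0.079 − 0.03345 = 0.04555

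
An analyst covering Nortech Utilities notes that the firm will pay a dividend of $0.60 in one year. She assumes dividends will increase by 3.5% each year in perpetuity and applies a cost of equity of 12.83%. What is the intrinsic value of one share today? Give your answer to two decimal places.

Gordon growth model: P₀ = D₁/(r − g), with D₁ = 0.60 given directly.
P₀ = 0.6000 / (0.1283 − 0.035) = 0.6000 / 0.0933 = 6.4309

$6.43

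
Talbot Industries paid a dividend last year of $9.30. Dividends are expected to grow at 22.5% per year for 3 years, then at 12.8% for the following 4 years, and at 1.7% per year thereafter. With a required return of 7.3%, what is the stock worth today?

$406.34

Three-stage DDM. Project D₁…D_7; terminal Gordon value at t=7 with g = 0.017; discount at r = 0.073.
D_1 = 11.3925
D_2 = 13.9558
D_3 = 17.0959
D_4 = 19.2841
D_5 = 21.7525
D_6 = 24.5368
D_7 = 27.6775
TV_7 = 28.1481/(0.073−0.017) = 502.6440
P₀ = Σ Dₜ/(1+r)ᵗ + TV_7/(1+r)^7 = 406.3447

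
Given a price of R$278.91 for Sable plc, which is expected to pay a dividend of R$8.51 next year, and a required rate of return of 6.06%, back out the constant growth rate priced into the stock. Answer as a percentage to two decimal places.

From P₀ = D₁/(r − g), the implied growth is g = r − D₁/P₀.
g = 0.0606 − 8.51/278.91 = 0.0606 − 0.03051 = 0.03009

3.01%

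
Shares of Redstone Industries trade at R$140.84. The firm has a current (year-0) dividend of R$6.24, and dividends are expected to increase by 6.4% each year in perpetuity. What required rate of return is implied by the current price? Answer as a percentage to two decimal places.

11.11%

Rearranging the constant-growth DDM: r = D₁/P₀ + g.
D₁ = 6.24 × (1 + 0.064) = 6.6394.
r = 6.6394 / 140.84 + 0.064 = 0.04714 + 0.064 = 0.11114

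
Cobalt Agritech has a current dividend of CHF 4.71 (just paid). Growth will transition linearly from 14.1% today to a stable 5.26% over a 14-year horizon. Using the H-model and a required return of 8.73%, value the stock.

H-model: P₀ = D₀[(1+g_L) + H(g_S−g_L)]/(r−g_L), with H = 14/2 = 7.
P₀ = 4.71 × [(1+0.0526) + 7×(0.141−0.0526)] / (0.0873−0.0526)
   = 4.71 × 1.6714 / 0.0347 = 226.8673

CHF 226.87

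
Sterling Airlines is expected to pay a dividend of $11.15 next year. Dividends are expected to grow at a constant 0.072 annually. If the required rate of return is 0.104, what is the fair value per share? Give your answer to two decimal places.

$348.44

Gordon growth model: P₀ = D₁/(r − g), with D₁ = 11.15 given directly.
P₀ = 11.1500 / (0.104 − 0.072) = 11.1500 / 0.032 = 348.4375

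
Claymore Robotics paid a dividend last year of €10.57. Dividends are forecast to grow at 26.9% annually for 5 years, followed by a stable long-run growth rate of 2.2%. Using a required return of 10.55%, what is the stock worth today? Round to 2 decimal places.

€339.31

Two-stage DDM. Project D₁…D_5 at 0.269, terminal growth 0.022, discount at r = 0.1055.
D_1 = 13.4133
D_2 = 17.0215
D_3 = 21.6003
D_4 = 27.4108
D_5 = 34.7843
Terminal value at t=5: TV = D_6/(r−g) = 35.5495/(0.1055−0.022) = 425.7430
P₀ = 13.4133/(1+0.1055)^1 + 17.0215/(1+0.1055)^2 + 21.6003/(1+0.1055)^3 + 27.4108/(1+0.1055)^4 + 34.7843/(1+0.1055)^5 + 425.7430/(1+0.1055)^5 = 339.3092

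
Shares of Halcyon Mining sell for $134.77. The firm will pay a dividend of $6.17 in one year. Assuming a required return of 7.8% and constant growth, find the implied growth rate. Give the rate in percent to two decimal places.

3.22%

From P₀ = D₁/(r − g), the implied growth is g = r − D₁/P₀.
g = 0.078 − 6.17/134.77 = 0.078 − 0.04578 = 0.03222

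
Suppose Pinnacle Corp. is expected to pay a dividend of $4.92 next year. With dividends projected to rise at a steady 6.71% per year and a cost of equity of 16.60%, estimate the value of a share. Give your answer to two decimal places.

$49.75

Gordon growth model: P₀ = D₁/(r − g), with D₁ = 4.92 given directly.
P₀ = 4.9200 / (0.166 − 0.0671) = 4.9200 / 0.0989 = 49.7472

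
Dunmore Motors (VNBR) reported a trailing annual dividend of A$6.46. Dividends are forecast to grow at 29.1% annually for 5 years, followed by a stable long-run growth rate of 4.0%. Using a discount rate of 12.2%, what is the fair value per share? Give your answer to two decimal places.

A$215.42

Two-stage DDM. Project D₁…D_5 at 0.291, terminal growth 0.04, discount at r = 0.122.
D_1 = 8.3399
D_2 = 10.7668
D_3 = 13.8999
D_4 = 17.9448
D_5 = 23.1667
Terminal value at t=5: TV = D_6/(r−g) = 24.0933/(0.122−0.04) = 293.8213
P₀ = 8.3399/(1+0.122)^1 + 10.7668/(1+0.122)^2 + 13.8999/(1+0.122)^3 + 17.9448/(1+0.122)^4 + 23.1667/(1+0.122)^5 + 293.8213/(1+0.122)^5 = 215.4197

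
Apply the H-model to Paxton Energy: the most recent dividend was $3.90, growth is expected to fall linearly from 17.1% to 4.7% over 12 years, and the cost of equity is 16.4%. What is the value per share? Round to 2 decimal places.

H-model: P₀ = D₀[(1+g_L) + H(g_S−g_L)]/(r−g_L), with H = 12/2 = 6.
P₀ = 3.90 × [(1+0.047) + 6×(0.171−0.047)] / (0.164−0.047)
   = 3.90 × 1.7910 / 0.117 = 59.7000

$59.70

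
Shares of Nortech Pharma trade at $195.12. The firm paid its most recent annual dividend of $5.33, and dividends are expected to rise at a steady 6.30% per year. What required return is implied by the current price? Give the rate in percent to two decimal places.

Rearranging the constant-growth DDM: r = D₁/P₀ + g.
D₁ = 5.33 × (1 + 0.063) = 5.6658.
r = 5.6658 / 195.12 + 0.063 = 0.02904 + 0.063 = 0.09204

9.20%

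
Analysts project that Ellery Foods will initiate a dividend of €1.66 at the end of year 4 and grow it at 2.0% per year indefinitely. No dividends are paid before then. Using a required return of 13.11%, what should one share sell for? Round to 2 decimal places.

€10.33

Deferred-dividend DDM. At t=3 the remaining stream is a growing perpetuity with first payment D_4 = 1.66.
V_3 = D_4/(r−g) = 1.66/(0.1311−0.02) = 14.9415
P₀ = V_3/(1+r)^3 = 14.9415/(1+0.1311)^3 = 10.3250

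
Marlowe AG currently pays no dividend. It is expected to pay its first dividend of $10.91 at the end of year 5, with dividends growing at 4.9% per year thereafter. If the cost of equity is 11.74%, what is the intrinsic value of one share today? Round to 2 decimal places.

$102.31

Deferred-dividend DDM. At t=4 the remaining stream is a growing perpetuity with first payment D_5 = 10.91.
V_4 = D_5/(r−g) = 10.91/(0.1174−0.049) = 159.5029
P₀ = V_4/(1+r)^4 = 159.5029/(1+0.1174)^4 = 102.3137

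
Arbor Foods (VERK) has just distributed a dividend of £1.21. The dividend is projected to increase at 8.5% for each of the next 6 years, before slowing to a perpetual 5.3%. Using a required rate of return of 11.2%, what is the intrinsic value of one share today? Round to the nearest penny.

Two-stage DDM. Project D₁…D_6 at 0.085, terminal growth 0.053, discount at r = 0.112.
D_1 = 1.3128
D_2 = 1.4244
D_3 = 1.5455
D_4 = 1.6769
D_5 = 1.8194
D_6 = 1.9741
Terminal value at t=6: TV = D_7/(r−g) = 2.0787/(0.112−0.053) = 35.2322
P₀ = 1.3128/(1+0.112)^1 + 1.4244/(1+0.112)^2 + 1.5455/(1+0.112)^3 + 1.6769/(1+0.112)^4 + 1.8194/(1+0.112)^5 + 1.9741/(1+0.112)^6 + 35.2322/(1+0.112)^6 = 25.3016

£25.30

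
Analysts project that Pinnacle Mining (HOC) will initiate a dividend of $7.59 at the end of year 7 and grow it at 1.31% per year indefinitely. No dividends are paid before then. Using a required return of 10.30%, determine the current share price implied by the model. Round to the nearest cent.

$46.88

Deferred-dividend DDM. At t=6 the remaining stream is a growing perpetuity with first payment D_7 = 7.59.
V_6 = D_7/(r−g) = 7.59/(0.103−0.0131) = 84.4271
P₀ = V_6/(1+r)^6 = 84.4271/(1+0.103)^6 = 46.8845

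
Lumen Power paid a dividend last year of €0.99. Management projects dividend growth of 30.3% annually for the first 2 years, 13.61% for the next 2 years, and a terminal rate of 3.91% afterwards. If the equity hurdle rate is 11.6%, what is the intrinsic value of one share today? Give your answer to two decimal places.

€24.18

Three-stage DDM. Project D₁…D_4; terminal Gordon value at t=4 with g = 0.0391; discount at r = 0.116.
D_1 = 1.2900
D_2 = 1.6808
D_3 = 1.9096
D_4 = 2.1695
TV_4 = 2.2543/(0.116−0.0391) = 29.3149
P₀ = Σ Dₜ/(1+r)ᵗ + TV_4/(1+r)^4 = 24.1766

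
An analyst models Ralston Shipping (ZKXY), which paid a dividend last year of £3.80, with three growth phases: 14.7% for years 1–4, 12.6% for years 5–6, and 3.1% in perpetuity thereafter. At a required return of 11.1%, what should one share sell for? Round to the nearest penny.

Three-stage DDM. Project D₁…D_6; terminal Gordon value at t=6 with g = 0.031; discount at r = 0.111.
D_1 = 4.3586
D_2 = 4.9993
D_3 = 5.7342
D_4 = 6.5771
D_5 = 7.4059
D_6 = 8.3390
TV_6 = 8.5975/(0.111−0.031) = 107.4689
P₀ = Σ Dₜ/(1+r)ᵗ + TV_6/(1+r)^6 = 82.4291

£82.43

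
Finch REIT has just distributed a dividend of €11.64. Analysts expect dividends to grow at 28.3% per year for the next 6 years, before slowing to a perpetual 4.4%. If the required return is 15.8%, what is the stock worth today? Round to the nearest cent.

€298.70

Two-stage DDM. Project D₁…D_6 at 0.283, terminal growth 0.044, discount at r = 0.158.
D_1 = 14.9341
D_2 = 19.1605
D_3 = 24.5829
D_4 = 31.5398
D_5 = 40.4656
D_6 = 51.9174
Terminal value at t=6: TV = D_7/(r−g) = 54.2018/(0.158−0.044) = 475.4541
P₀ = 14.9341/(1+0.158)^1 + 19.1605/(1+0.158)^2 + 24.5829/(1+0.158)^3 + 31.5398/(1+0.158)^4 + 40.4656/(1+0.158)^5 + 51.9174/(1+0.158)^6 + 475.4541/(1+0.158)^6 = 298.6973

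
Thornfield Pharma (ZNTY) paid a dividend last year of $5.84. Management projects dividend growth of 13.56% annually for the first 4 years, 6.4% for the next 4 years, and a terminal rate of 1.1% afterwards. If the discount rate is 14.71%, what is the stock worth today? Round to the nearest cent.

Three-stage DDM. Project D₁…D_8; terminal Gordon value at t=8 with g = 0.011; discount at r = 0.1471.
D_1 = 6.6319
D_2 = 7.5312
D_3 = 8.5524
D_4 = 9.7121
D_5 = 10.3337
D_6 = 10.9951
D_7 = 11.6987
D_8 = 12.4475
TV_8 = 12.5844/(0.1471−0.011) = 92.4643
P₀ = Σ Dₜ/(1+r)ᵗ + TV_8/(1+r)^8 = 72.2814

$72.28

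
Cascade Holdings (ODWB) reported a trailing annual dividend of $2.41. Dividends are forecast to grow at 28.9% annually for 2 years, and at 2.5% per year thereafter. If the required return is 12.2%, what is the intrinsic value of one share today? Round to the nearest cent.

$39.56

Two-stage DDM. Project D₁…D_2 at 0.289, terminal growth 0.025, discount at r = 0.122.
D_1 = 3.1065
D_2 = 4.0043
Terminal value at t=2: TV = D_3/(r−g) = 4.1044/(0.122−0.025) = 42.3131
P₀ = 3.1065/(1+0.122)^1 + 4.0043/(1+0.122)^2 + 42.3131/(1+0.122)^2 = 39.5611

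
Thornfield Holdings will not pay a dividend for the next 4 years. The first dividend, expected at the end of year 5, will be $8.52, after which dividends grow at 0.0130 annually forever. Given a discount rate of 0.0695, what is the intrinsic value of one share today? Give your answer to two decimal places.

Deferred-dividend DDM. At t=4 the remaining stream is a growing perpetuity with first payment D_5 = 8.52.
V_4 = D_5/(r−g) = 8.52/(0.0695−0.013) = 150.7965
P₀ = V_4/(1+r)^4 = 150.7965/(1+0.0695)^4 = 115.2572

$115.26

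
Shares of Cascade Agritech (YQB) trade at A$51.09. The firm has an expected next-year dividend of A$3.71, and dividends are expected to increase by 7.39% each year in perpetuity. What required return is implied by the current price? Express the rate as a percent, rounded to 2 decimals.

14.65%

Rearranging the constant-growth DDM: r = D₁/P₀ + g.
r = 3.7100 / 51.09 + 0.0739 = 0.07262 + 0.0739 = 0.14652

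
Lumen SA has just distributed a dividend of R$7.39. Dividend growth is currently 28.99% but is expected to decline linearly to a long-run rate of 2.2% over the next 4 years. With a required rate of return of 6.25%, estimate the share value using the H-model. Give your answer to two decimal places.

H-model: P₀ = D₀[(1+g_L) + H(g_S−g_L)]/(r−g_L), with H = 4/2 = 2.
P₀ = 7.39 × [(1+0.022) + 2×(0.2899−0.022)] / (0.0625−0.022)
   = 7.39 × 1.5578 / 0.0405 = 284.2504

R$284.25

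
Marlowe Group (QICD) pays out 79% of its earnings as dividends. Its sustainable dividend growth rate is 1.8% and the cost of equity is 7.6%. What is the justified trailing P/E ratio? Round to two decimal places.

13.87

Justified trailing P/E = b(1+g)/(r−g) = 0.79×(1+0.018)/(0.076−0.018) = 13.8659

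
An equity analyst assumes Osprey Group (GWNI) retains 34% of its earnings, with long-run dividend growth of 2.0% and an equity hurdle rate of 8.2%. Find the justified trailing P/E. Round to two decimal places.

10.86

Payout ratio b = 1 − 0.34 = 0.66.
Justified trailing P/E = b(1+g)/(r−g) = 0.66×(1+0.02)/(0.082−0.02) = 10.8581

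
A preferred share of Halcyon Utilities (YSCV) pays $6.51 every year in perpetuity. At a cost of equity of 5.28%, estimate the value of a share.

Zero-growth DDM (perpetuity): P₀ = D/r = 6.51 / 0.0528 = 123.2955

$123.30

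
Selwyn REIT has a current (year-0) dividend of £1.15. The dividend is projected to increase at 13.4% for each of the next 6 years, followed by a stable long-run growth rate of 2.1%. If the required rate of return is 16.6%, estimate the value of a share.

£13.12

Two-stage DDM. Project D₁…D_6 at 0.134, terminal growth 0.021, discount at r = 0.166.
D_1 = 1.3041
D_2 = 1.4788
D_3 = 1.6770
D_4 = 1.9017
D_5 = 2.1566
D_6 = 2.4455
Terminal value at t=6: TV = D_7/(r−g) = 2.4969/(0.166−0.021) = 17.2200
P₀ = 1.3041/(1+0.166)^1 + 1.4788/(1+0.166)^2 + 1.6770/(1+0.166)^3 + 1.9017/(1+0.166)^4 + 2.1566/(1+0.166)^5 + 2.4455/(1+0.166)^6 + 17.2200/(1+0.166)^6 = 13.1191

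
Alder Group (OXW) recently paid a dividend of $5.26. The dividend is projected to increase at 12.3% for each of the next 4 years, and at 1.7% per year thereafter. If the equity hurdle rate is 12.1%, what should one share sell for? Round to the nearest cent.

$72.94

Two-stage DDM. Project D₁…D_4 at 0.123, terminal growth 0.017, discount at r = 0.121.
D_1 = 5.9070
D_2 = 6.6335
D_3 = 7.4495
D_4 = 8.3657
Terminal value at t=4: TV = D_5/(r−g) = 8.5080/(0.121−0.017) = 81.8074
P₀ = 5.9070/(1+0.121)^1 + 6.6335/(1+0.121)^2 + 7.4495/(1+0.121)^3 + 8.3657/(1+0.121)^4 + 81.8074/(1+0.121)^4 = 72.9388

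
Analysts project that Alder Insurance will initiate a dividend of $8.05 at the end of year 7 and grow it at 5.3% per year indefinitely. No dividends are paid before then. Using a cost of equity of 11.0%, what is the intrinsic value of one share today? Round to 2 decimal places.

$75.51

Deferred-dividend DDM. At t=6 the remaining stream is a growing perpetuity with first payment D_7 = 8.05.
V_6 = D_7/(r−g) = 8.05/(0.11−0.053) = 141.2281
P₀ = V_6/(1+r)^6 = 141.2281/(1+0.11)^6 = 75.5063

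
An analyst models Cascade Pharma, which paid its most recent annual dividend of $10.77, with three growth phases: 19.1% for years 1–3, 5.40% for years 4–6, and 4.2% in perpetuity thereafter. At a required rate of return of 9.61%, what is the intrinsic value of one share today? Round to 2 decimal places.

$313.20

Three-stage DDM. Project D₁…D_6; terminal Gordon value at t=6 with g = 0.042; discount at r = 0.0961.
D_1 = 12.8271
D_2 = 15.2770
D_3 = 18.1950
D_4 = 19.1775
D_5 = 20.2131
D_6 = 21.3046
TV_6 = 22.1994/(0.0961−0.042) = 410.3395
P₀ = Σ Dₜ/(1+r)ᵗ + TV_6/(1+r)^6 = 313.1961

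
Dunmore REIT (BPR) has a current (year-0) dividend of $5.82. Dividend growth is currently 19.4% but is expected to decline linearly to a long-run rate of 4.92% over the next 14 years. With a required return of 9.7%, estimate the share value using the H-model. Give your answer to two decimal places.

H-model: P₀ = D₀[(1+g_L) + H(g_S−g_L)]/(r−g_L), with H = 14/2 = 7.
P₀ = 5.82 × [(1+0.0492) + 7×(0.194−0.0492)] / (0.097−0.0492)
   = 5.82 × 2.0628 / 0.0478 = 251.1610

$251.16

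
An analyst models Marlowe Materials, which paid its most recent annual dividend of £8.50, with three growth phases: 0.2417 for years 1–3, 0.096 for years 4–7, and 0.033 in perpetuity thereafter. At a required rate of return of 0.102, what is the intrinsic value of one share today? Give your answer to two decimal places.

£258.62

Three-stage DDM. Project D₁…D_7; terminal Gordon value at t=7 with g = 0.033; discount at r = 0.102.
D_1 = 10.5545
D_2 = 13.1055
D_3 = 16.2731
D_4 = 17.8353
D_5 = 19.5474
D_6 = 21.4240
D_7 = 23.4807
TV_7 = 24.2556/(0.102−0.033) = 351.5300
P₀ = Σ Dₜ/(1+r)ᵗ + TV_7/(1+r)^7 = 258.6207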